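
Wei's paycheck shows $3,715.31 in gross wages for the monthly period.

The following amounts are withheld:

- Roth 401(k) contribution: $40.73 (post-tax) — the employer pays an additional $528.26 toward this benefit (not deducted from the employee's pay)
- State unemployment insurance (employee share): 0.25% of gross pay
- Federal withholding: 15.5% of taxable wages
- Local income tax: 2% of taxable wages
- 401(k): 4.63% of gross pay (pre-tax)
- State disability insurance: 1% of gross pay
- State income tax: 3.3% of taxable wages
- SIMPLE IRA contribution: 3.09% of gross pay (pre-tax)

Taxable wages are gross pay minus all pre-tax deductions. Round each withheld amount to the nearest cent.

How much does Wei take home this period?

SIMPLE IRA contribution: $3,715.31 × 0.0309 = $114.80
401(k): $3,715.31 × 0.0463 = $172.02
Pre-tax total = $114.80 + $172.02 = $286.82
Taxable wages = $3,715.31 − $286.82 = $3,428.49
Federal withholding: $3,428.49 × 0.155 = $531.42
Local income tax: $3,428.49 × 0.02 = $68.57
State income tax: $3,428.49 × 0.033 = $113.14
State unemployment insurance (employee share): $3,715.31 × 0.0025 = $9.29
State disability insurance: $3,715.31 × 0.01 = $37.15
Roth 401(k) contribution: $40.73
(Employer's $528.26 toward Roth 401(k) contribution is not withheld from the employee.)
Total deductions = $114.80 + $172.02 + $531.42 + $68.57 + $113.14 + $9.29 + $37.15 + $40.73 = $1,087.12
Net pay = $3,715.31 − $1,087.12 = $2,628.19

$2,628.19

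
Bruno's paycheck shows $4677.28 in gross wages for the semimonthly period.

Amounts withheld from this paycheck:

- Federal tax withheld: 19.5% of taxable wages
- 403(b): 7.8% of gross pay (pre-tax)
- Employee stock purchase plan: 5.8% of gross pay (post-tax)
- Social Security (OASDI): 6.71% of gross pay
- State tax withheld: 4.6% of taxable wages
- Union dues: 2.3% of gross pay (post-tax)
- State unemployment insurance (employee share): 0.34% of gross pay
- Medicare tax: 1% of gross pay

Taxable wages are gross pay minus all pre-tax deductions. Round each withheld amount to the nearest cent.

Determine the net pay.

$2517.77

403(b): $4677.28 × 0.078 = $364.83
Taxable wages = $4677.28 − $364.83 = $4312.45
State tax withheld: $4312.45 × 0.046 = $198.37
Federal tax withheld: $4312.45 × 0.195 = $840.93
Medicare tax: $4677.28 × 0.01 = $46.77
State unemployment insurance (employee share): $4677.28 × 0.0034 = $15.90
Social Security (OASDI): $4677.28 × 0.0671 = $313.85
Union dues: $4677.28 × 0.023 = $107.58
Employee stock purchase plan: $4677.28 × 0.058 = $271.28
Total deductions = $364.83 + $198.37 + $840.93 + $46.77 + $15.90 + $313.85 + $107.58 + $271.28 = $2159.51
Net pay = $4677.28 − $2159.51 = $2517.77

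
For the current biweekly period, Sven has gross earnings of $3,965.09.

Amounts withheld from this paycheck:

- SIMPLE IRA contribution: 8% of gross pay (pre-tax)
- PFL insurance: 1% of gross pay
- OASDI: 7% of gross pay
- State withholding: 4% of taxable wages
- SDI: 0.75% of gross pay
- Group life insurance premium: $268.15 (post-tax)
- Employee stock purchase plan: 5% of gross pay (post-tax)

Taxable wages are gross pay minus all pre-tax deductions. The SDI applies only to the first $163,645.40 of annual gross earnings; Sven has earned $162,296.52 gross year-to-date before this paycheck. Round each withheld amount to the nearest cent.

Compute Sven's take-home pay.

$2,708.23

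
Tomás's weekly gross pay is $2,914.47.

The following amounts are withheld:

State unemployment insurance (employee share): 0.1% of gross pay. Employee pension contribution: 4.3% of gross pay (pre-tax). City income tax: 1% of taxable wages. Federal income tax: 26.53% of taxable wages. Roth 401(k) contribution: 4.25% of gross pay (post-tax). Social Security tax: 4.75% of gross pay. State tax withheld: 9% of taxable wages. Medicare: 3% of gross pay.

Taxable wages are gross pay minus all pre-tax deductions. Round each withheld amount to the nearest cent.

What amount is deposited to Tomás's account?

$1,417.64

Employee pension contribution: $2,914.47 × 0.043 = $125.32
Taxable wages = $2,914.47 − $125.32 = $2,789.15
City income tax: $2,789.15 × 0.01 = $27.89
Federal income tax: $2,789.15 × 0.2653 = $739.96
State tax withheld: $2,789.15 × 0.09 = $251.02
Medicare: $2,914.47 × 0.03 = $87.43
State unemployment insurance (employee share): $2,914.47 × 0.001 = $2.91
Social Security tax: $2,914.47 × 0.0475 = $138.44
Roth 401(k) contribution: $2,914.47 × 0.0425 = $123.86
Total deductions = $125.32 + $27.89 + $739.96 + $251.02 + $87.43 + $2.91 + $138.44 + $123.86 = $1,496.83
Net pay = $2,914.47 − $1,496.83 = $1,417.64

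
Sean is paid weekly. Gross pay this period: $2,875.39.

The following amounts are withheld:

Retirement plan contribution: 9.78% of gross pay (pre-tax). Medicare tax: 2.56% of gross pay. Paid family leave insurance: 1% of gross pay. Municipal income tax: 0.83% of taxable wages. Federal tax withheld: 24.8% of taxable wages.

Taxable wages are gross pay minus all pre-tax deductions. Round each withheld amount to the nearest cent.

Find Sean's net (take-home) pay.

Retirement plan contribution: $2,875.39 × 0.0978 = $281.21
Taxable wages = $2,875.39 − $281.21 = $2,594.18
Municipal income tax: $2,594.18 × 0.0083 = $21.53
Federal tax withheld: $2,594.18 × 0.248 = $643.36
Medicare tax: $2,875.39 × 0.0256 = $73.61
Paid family leave insurance: $2,875.39 × 0.01 = $28.75
Total deductions = $281.21 + $21.53 + $643.36 + $73.61 + $28.75 = $1,048.46
Net pay = $2,875.39 − $1,048.46 = $1,826.93

$1,826.93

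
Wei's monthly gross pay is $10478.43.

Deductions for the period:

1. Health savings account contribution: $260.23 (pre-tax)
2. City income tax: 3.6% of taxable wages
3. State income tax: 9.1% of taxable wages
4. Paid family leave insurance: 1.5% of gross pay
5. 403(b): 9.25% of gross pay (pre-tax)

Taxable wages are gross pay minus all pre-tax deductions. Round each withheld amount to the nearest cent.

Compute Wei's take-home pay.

Health savings account contribution: $260.23
403(b): $10478.43 × 0.0925 = $969.25
Pre-tax total = $260.23 + $969.25 = $1229.48
Taxable wages = $10478.43 − $1229.48 = $9248.95
City income tax: $9248.95 × 0.036 = $332.96
State income tax: $9248.95 × 0.091 = $841.65
Paid family leave insurance: $10478.43 × 0.015 = $157.18
Total deductions = $260.23 + $969.25 + $332.96 + $841.65 + $157.18 = $2561.27
Net pay = $10478.43 − $2561.27 = $7917.16

$7917.16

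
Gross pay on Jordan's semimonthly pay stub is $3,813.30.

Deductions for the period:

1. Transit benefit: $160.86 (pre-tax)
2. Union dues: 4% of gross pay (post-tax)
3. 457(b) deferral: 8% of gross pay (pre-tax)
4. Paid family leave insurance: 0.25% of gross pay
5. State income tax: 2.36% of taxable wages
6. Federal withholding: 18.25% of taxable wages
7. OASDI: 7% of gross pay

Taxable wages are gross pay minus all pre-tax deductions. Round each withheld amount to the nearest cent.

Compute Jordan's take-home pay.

Transit benefit: $160.86
457(b) deferral: $3,813.30 × 0.08 = $305.06
Pre-tax total = $160.86 + $305.06 = $465.92
Taxable wages = $3,813.30 − $465.92 = $3,347.38
Federal withholding: $3,347.38 × 0.1825 = $610.90
State income tax: $3,347.38 × 0.0236 = $79.00
Paid family leave insurance: $3,813.30 × 0.0025 = $9.53
OASDI: $3,813.30 × 0.07 = $266.93
Union dues: $3,813.30 × 0.04 = $152.53
Total deductions = $160.86 + $305.06 + $610.90 + $79.00 + $9.53 + $266.93 + $152.53 = $1,584.81
Net pay = $3,813.30 − $1,584.81 = $2,228.49

$2,228.49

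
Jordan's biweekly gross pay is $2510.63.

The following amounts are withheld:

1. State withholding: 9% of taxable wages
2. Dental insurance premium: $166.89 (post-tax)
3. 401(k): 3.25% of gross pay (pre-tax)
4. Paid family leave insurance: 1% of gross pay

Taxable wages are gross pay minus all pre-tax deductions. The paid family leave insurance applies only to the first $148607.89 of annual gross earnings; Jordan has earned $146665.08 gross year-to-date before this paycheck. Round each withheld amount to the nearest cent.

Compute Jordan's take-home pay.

401(k): $2510.63 × 0.0325 = $81.60
Taxable wages = $2510.63 − $81.60 = $2429.03
State withholding: $2429.03 × 0.09 = $218.61
Paid family leave insurance: only $148607.89 − $146665.08 = $1942.81 of this check is subject → $1942.81 × 0.01 = $19.43
Dental insurance premium: $166.89
Total deductions = $81.60 + $218.61 + $19.43 + $166.89 = $486.53
Net pay = $2510.63 − $486.53 = $2024.10

$2024.10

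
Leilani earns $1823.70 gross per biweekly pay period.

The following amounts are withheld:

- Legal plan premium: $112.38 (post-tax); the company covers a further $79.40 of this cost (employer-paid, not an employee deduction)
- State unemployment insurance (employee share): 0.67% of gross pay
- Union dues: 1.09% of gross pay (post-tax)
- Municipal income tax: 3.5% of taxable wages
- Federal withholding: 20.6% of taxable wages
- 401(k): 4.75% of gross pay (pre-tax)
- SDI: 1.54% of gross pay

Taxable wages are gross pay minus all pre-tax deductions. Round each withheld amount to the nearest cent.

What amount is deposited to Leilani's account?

401(k): $1823.70 × 0.0475 = $86.63
Taxable wages = $1823.70 − $86.63 = $1737.07
Municipal income tax: $1737.07 × 0.035 = $60.80
Federal withholding: $1737.07 × 0.206 = $357.84
SDI: $1823.70 × 0.0154 = $28.08
State unemployment insurance (employee share): $1823.70 × 0.0067 = $12.22
Union dues: $1823.70 × 0.0109 = $19.88
Legal plan premium: $112.38
(Employer's $79.40 toward legal plan premium is not withheld from the employee.)
Total deductions = $86.63 + $60.80 + $357.84 + $28.08 + $12.22 + $19.88 + $112.38 = $677.83
Net pay = $1823.70 − $677.83 = $1145.87

$1145.87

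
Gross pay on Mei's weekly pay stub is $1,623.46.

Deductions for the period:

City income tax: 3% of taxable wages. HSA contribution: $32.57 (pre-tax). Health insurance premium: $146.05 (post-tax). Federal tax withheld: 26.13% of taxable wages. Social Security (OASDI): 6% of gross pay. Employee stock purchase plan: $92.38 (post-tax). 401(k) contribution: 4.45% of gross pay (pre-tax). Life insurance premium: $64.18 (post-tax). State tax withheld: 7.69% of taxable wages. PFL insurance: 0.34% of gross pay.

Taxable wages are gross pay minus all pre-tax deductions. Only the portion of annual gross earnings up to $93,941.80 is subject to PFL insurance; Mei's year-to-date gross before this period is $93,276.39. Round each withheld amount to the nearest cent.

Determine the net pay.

$557.21

HSA contribution: $32.57
401(k) contribution: $1,623.46 × 0.0445 = $72.24
Pre-tax total = $32.57 + $72.24 = $104.81
Taxable wages = $1,623.46 − $104.81 = $1,518.65
State tax withheld: $1,518.65 × 0.0769 = $116.78
Federal tax withheld: $1,518.65 × 0.2613 = $396.82
City income tax: $1,518.65 × 0.03 = $45.56
PFL insurance: only $93,941.80 − $93,276.39 = $665.41 of this check is subject → $665.41 × 0.0034 = $2.26
Social Security (OASDI): $1,623.46 × 0.06 = $97.41
Health insurance premium: $146.05
Life insurance premium: $64.18
Employee stock purchase plan: $92.38
Total deductions = $32.57 + $72.24 + $116.78 + $396.82 + $45.56 + $2.26 + $97.41 + $146.05 + $64.18 + $92.38 = $1,066.25
Net pay = $1,623.46 − $1,066.25 = $557.21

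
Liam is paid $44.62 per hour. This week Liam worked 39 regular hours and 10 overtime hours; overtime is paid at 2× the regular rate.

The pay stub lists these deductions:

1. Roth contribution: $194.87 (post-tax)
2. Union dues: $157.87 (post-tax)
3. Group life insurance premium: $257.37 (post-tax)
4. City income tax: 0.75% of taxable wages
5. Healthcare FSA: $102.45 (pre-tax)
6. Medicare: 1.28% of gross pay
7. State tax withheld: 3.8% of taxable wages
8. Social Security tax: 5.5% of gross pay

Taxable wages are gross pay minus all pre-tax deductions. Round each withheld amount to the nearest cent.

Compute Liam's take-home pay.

Regular pay: 39 × $44.62 = $1,740.18
Overtime pay: 10 × $44.62 × 2 = $892.40
Gross pay = $1,740.18 + $892.40 = $2,632.58
Healthcare FSA: $102.45
Taxable wages = $2,632.58 − $102.45 = $2,530.13
City income tax: $2,530.13 × 0.0075 = $18.98
State tax withheld: $2,530.13 × 0.038 = $96.14
Social Security tax: $2,632.58 × 0.055 = $144.79
Medicare: $2,632.58 × 0.0128 = $33.70
Union dues: $157.87
Group life insurance premium: $257.37
Roth contribution: $194.87
Total deductions = $102.45 + $18.98 + $96.14 + $144.79 + $33.70 + $157.87 + $257.37 + $194.87 = $1,006.17
Net pay = $2,632.58 − $1,006.17 = $1,626.41

$1,626.41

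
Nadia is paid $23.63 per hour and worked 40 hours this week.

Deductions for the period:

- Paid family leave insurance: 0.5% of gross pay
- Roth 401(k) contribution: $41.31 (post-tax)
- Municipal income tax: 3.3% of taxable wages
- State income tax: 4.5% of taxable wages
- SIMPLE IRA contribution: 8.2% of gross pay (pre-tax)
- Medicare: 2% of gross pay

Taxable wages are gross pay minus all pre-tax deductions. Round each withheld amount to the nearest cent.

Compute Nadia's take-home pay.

$735.07

Gross pay: 40 × $23.63 = $945.20
SIMPLE IRA contribution: $945.20 × 0.082 = $77.51
Taxable wages = $945.20 − $77.51 = $867.69
Municipal income tax: $867.69 × 0.033 = $28.63
State income tax: $867.69 × 0.045 = $39.05
Paid family leave insurance: $945.20 × 0.005 = $4.73
Medicare: $945.20 × 0.02 = $18.90
Roth 401(k) contribution: $41.31
Total deductions = $77.51 + $28.63 + $39.05 + $4.73 + $18.90 + $41.31 = $210.13
Net pay = $945.20 − $210.13 = $735.07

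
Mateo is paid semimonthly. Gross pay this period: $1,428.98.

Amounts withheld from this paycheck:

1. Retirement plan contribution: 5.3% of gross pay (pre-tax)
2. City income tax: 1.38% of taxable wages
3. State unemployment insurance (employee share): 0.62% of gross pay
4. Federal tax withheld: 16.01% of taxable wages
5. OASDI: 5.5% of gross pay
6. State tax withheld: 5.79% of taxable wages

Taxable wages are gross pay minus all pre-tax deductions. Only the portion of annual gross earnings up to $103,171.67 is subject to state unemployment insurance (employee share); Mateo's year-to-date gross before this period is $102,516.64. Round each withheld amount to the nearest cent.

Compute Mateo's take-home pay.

$956.92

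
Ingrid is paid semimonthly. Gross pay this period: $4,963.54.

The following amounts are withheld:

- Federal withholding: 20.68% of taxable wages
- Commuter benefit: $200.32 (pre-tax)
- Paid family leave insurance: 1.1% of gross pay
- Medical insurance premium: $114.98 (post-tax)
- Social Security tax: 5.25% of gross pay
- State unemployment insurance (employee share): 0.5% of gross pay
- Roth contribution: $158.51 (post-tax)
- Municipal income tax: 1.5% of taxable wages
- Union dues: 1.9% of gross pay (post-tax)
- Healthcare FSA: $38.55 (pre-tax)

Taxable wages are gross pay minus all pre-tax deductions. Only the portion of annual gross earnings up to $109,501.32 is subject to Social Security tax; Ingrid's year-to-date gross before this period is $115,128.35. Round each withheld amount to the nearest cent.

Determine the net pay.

Healthcare FSA: $38.55
Commuter benefit: $200.32
Pre-tax total = $38.55 + $200.32 = $238.87
Taxable wages = $4,963.54 − $238.87 = $4,724.67
Federal withholding: $4,724.67 × 0.2068 = $977.06
Municipal income tax: $4,724.67 × 0.015 = $70.87
Paid family leave insurance: $4,963.54 × 0.011 = $54.60
State unemployment insurance (employee share): $4,963.54 × 0.005 = $24.82
Social Security tax: annual cap $109,501.32 already reached (YTD $115,128.35), so $0.00
Union dues: $4,963.54 × 0.019 = $94.31
Roth contribution: $158.51
Medical insurance premium: $114.98
Total deductions = $38.55 + $200.32 + $977.06 + $70.87 + $54.60 + $24.82 + $0.00 + $94.31 + $158.51 + $114.98 = $1,734.02
Net pay = $4,963.54 − $1,734.02 = $3,229.52

$3,229.52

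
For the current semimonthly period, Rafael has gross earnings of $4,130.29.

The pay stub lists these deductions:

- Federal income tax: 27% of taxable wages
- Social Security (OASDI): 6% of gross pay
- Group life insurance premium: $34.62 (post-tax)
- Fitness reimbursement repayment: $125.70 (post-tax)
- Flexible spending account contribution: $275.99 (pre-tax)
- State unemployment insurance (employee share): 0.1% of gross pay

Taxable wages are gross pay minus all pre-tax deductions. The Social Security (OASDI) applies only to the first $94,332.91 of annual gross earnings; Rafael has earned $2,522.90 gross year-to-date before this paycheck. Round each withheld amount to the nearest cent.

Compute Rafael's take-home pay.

$2,401.37

Flexible spending account contribution: $275.99
Taxable wages = $4,130.29 − $275.99 = $3,854.30
Federal income tax: $3,854.30 × 0.27 = $1,040.66
Social Security (OASDI): cap not yet reached, full $4,130.29 is subject → $4,130.29 × 0.06 = $247.82
State unemployment insurance (employee share): $4,130.29 × 0.001 = $4.13
Group life insurance premium: $34.62
Fitness reimbursement repayment: $125.70
Total deductions = $275.99 + $1,040.66 + $247.82 + $4.13 + $34.62 + $125.70 = $1,728.92
Net pay = $4,130.29 − $1,728.92 = $2,401.37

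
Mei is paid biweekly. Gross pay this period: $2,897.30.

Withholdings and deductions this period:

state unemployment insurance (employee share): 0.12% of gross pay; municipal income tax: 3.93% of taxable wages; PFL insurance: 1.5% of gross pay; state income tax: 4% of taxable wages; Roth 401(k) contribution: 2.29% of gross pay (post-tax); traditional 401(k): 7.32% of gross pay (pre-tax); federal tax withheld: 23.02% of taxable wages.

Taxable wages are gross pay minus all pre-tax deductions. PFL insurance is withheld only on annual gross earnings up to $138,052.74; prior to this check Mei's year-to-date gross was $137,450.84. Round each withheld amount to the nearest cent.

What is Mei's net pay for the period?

$1,775.28

Traditional 401(k): $2,897.30 × 0.0732 = $212.08
Taxable wages = $2,897.30 − $212.08 = $2,685.22
State income tax: $2,685.22 × 0.04 = $107.41
Municipal income tax: $2,685.22 × 0.0393 = $105.53
Federal tax withheld: $2,685.22 × 0.2302 = $618.14
State unemployment insurance (employee share): $2,897.30 × 0.0012 = $3.48
PFL insurance: only $138,052.74 − $137,450.84 = $601.90 of this check is subject → $601.90 × 0.015 = $9.03
Roth 401(k) contribution: $2,897.30 × 0.0229 = $66.35
Total deductions = $212.08 + $107.41 + $105.53 + $618.14 + $3.48 + $9.03 + $66.35 = $1,122.02
Net pay = $2,897.30 − $1,122.02 = $1,775.28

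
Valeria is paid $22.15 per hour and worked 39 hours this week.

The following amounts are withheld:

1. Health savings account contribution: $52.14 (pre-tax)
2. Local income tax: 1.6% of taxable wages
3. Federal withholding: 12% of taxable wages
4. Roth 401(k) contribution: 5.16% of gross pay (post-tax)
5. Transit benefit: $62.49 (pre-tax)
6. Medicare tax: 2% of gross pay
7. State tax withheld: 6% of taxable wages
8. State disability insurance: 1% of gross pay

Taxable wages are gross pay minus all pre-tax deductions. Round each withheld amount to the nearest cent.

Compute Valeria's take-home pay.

Gross pay: 39 × $22.15 = $863.85
Health savings account contribution: $52.14
Transit benefit: $62.49
Pre-tax total = $52.14 + $62.49 = $114.63
Taxable wages = $863.85 − $114.63 = $749.22
State tax withheld: $749.22 × 0.06 = $44.95
Federal withholding: $749.22 × 0.12 = $89.91
Local income tax: $749.22 × 0.016 = $11.99
State disability insurance: $863.85 × 0.01 = $8.64
Medicare tax: $863.85 × 0.02 = $17.28
Roth 401(k) contribution: $863.85 × 0.0516 = $44.57
Total deductions = $52.14 + $62.49 + $44.95 + $89.91 + $11.99 + $8.64 + $17.28 + $44.57 = $331.97
Net pay = $863.85 − $331.97 = $531.88

$531.88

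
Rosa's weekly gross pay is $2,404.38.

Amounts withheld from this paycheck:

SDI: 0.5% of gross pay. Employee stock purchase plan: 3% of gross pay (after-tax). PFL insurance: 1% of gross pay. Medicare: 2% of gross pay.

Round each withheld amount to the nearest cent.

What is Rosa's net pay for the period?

$2,248.10

Medicare: $2,404.38 × 0.02 = $48.09
SDI: $2,404.38 × 0.005 = $12.02
PFL insurance: $2,404.38 × 0.01 = $24.04
Employee stock purchase plan: $2,404.38 × 0.03 = $72.13
Total deductions = $48.09 + $12.02 + $24.04 + $72.13 = $156.28
Net pay = $2,404.38 − $156.28 = $2,248.10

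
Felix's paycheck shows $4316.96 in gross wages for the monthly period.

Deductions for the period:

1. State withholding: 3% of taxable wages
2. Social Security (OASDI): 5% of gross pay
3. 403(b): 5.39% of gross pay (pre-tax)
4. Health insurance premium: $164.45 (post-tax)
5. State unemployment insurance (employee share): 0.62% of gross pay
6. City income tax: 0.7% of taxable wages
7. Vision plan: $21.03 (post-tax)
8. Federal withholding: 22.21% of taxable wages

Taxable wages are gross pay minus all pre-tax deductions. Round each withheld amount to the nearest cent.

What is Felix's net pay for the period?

403(b): $4316.96 × 0.0539 = $232.68
Taxable wages = $4316.96 − $232.68 = $4084.28
City income tax: $4084.28 × 0.007 = $28.59
Federal withholding: $4084.28 × 0.2221 = $907.12
State withholding: $4084.28 × 0.03 = $122.53
Social Security (OASDI): $4316.96 × 0.05 = $215.85
State unemployment insurance (employee share): $4316.96 × 0.0062 = $26.77
Health insurance premium: $164.45
Vision plan: $21.03
Total deductions = $232.68 + $28.59 + $907.12 + $122.53 + $215.85 + $26.77 + $164.45 + $21.03 = $1719.02
Net pay = $4316.96 − $1719.02 = $2597.94

$2597.94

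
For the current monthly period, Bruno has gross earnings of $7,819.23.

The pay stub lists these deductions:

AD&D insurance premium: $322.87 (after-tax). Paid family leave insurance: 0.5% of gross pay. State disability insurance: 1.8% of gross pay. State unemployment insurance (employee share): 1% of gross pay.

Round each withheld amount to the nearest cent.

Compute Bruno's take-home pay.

State unemployment insurance (employee share): $7,819.23 × 0.01 = $78.19
State disability insurance: $7,819.23 × 0.018 = $140.75
Paid family leave insurance: $7,819.23 × 0.005 = $39.10
AD&D insurance premium: $322.87
Total deductions = $78.19 + $140.75 + $39.10 + $322.87 = $580.91
Net pay = $7,819.23 − $580.91 = $7,238.32

$7,238.32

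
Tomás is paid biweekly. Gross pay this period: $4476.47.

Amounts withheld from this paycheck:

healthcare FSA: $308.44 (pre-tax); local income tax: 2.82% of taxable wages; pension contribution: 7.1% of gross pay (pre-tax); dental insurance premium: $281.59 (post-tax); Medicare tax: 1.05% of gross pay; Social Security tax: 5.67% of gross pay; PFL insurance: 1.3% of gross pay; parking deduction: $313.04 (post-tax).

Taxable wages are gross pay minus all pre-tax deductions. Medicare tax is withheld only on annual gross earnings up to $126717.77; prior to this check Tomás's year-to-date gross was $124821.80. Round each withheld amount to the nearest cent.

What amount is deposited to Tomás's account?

$2815.07

Healthcare FSA: $308.44
Pension contribution: $4476.47 × 0.071 = $317.83
Pre-tax total = $308.44 + $317.83 = $626.27
Taxable wages = $4476.47 − $626.27 = $3850.20
Local income tax: $3850.20 × 0.0282 = $108.58
Social Security tax: $4476.47 × 0.0567 = $253.82
Medicare tax: only $126717.77 − $124821.80 = $1895.97 of this check is subject → $1895.97 × 0.0105 = $19.91
PFL insurance: $4476.47 × 0.013 = $58.19
Parking deduction: $313.04
Dental insurance premium: $281.59
Total deductions = $308.44 + $317.83 + $108.58 + $253.82 + $19.91 + $58.19 + $313.04 + $281.59 = $1661.40
Net pay = $4476.47 − $1661.40 = $2815.07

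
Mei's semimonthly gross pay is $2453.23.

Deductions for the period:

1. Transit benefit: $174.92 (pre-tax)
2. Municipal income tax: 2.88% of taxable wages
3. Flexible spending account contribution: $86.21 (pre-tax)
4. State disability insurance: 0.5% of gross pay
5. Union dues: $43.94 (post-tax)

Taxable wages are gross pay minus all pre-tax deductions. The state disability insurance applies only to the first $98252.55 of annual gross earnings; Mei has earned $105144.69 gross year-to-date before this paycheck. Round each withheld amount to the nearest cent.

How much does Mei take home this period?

Flexible spending account contribution: $86.21
Transit benefit: $174.92
Pre-tax total = $86.21 + $174.92 = $261.13
Taxable wages = $2453.23 − $261.13 = $2192.10
Municipal income tax: $2192.10 × 0.0288 = $63.13
State disability insurance: annual cap $98252.55 already reached (YTD $105144.69), so $0.00
Union dues: $43.94
Total deductions = $86.21 + $174.92 + $63.13 + $0.00 + $43.94 = $368.20
Net pay = $2453.23 − $368.20 = $2085.03

$2085.03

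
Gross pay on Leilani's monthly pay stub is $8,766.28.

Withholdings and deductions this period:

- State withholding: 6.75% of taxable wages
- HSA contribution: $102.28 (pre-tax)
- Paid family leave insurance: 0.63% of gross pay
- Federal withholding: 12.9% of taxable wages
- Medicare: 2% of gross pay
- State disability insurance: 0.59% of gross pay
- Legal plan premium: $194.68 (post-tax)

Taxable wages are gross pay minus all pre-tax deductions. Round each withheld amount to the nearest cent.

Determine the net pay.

HSA contribution: $102.28
Taxable wages = $8,766.28 − $102.28 = $8,664.00
Federal withholding: $8,664.00 × 0.129 = $1,117.66
State withholding: $8,664.00 × 0.0675 = $584.82
State disability insurance: $8,766.28 × 0.0059 = $51.72
Paid family leave insurance: $8,766.28 × 0.0063 = $55.23
Medicare: $8,766.28 × 0.02 = $175.33
Legal plan premium: $194.68
Total deductions = $102.28 + $1,117.66 + $584.82 + $51.72 + $55.23 + $175.33 + $194.68 = $2,281.72
Net pay = $8,766.28 − $2,281.72 = $6,484.56

$6,484.56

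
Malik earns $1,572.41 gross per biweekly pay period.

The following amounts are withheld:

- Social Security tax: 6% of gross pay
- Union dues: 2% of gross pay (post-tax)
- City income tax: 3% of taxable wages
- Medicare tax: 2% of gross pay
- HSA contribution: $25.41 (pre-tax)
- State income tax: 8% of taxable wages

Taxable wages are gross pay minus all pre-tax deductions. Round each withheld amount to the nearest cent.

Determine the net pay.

HSA contribution: $25.41
Taxable wages = $1,572.41 − $25.41 = $1,547.00
State income tax: $1,547.00 × 0.08 = $123.76
City income tax: $1,547.00 × 0.03 = $46.41
Medicare tax: $1,572.41 × 0.02 = $31.45
Social Security tax: $1,572.41 × 0.06 = $94.34
Union dues: $1,572.41 × 0.02 = $31.45
Total deductions = $25.41 + $123.76 + $46.41 + $31.45 + $94.34 + $31.45 = $352.82
Net pay = $1,572.41 − $352.82 = $1,219.59

$1,219.59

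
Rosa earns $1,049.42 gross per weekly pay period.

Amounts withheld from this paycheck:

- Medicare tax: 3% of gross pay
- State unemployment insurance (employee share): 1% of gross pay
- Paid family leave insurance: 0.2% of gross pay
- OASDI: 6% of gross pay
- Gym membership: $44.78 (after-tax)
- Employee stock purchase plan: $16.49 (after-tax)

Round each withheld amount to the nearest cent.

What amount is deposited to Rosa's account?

OASDI: $1,049.42 × 0.06 = $62.97
Paid family leave insurance: $1,049.42 × 0.002 = $2.10
State unemployment insurance (employee share): $1,049.42 × 0.01 = $10.49
Medicare tax: $1,049.42 × 0.03 = $31.48
Employee stock purchase plan: $16.49
Gym membership: $44.78
Total deductions = $62.97 + $2.10 + $10.49 + $31.48 + $16.49 + $44.78 = $168.31
Net pay = $1,049.42 − $168.31 = $881.11

$881.11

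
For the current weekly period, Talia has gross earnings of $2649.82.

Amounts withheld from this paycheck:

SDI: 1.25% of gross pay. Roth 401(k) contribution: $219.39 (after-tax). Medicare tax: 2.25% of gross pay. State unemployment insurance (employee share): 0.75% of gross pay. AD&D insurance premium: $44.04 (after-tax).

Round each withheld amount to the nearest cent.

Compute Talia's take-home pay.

$2273.78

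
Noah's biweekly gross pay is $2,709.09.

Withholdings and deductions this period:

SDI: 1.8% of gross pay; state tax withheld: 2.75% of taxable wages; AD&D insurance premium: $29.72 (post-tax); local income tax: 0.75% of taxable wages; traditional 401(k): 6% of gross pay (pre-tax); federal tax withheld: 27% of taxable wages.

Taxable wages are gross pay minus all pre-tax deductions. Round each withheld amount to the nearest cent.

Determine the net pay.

$1,691.36

Traditional 401(k): $2,709.09 × 0.06 = $162.55
Taxable wages = $2,709.09 − $162.55 = $2,546.54
State tax withheld: $2,546.54 × 0.0275 = $70.03
Federal tax withheld: $2,546.54 × 0.27 = $687.57
Local income tax: $2,546.54 × 0.0075 = $19.10
SDI: $2,709.09 × 0.018 = $48.76
AD&D insurance premium: $29.72
Total deductions = $162.55 + $70.03 + $687.57 + $19.10 + $48.76 + $29.72 = $1,017.73
Net pay = $2,709.09 − $1,017.73 = $1,691.36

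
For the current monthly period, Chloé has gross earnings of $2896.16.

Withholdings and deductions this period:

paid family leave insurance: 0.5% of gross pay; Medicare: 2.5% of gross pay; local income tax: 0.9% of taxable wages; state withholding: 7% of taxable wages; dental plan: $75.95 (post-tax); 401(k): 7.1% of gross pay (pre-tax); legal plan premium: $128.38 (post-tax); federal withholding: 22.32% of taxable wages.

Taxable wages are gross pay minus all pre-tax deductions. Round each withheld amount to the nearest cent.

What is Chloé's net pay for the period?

$1586.24

401(k): $2896.16 × 0.071 = $205.63
Taxable wages = $2896.16 − $205.63 = $2690.53
Local income tax: $2690.53 × 0.009 = $24.21
Federal withholding: $2690.53 × 0.2232 = $600.53
State withholding: $2690.53 × 0.07 = $188.34
Medicare: $2896.16 × 0.025 = $72.40
Paid family leave insurance: $2896.16 × 0.005 = $14.48
Dental plan: $75.95
Legal plan premium: $128.38
Total deductions = $205.63 + $24.21 + $600.53 + $188.34 + $72.40 + $14.48 + $75.95 + $128.38 = $1309.92
Net pay = $2896.16 − $1309.92 = $1586.24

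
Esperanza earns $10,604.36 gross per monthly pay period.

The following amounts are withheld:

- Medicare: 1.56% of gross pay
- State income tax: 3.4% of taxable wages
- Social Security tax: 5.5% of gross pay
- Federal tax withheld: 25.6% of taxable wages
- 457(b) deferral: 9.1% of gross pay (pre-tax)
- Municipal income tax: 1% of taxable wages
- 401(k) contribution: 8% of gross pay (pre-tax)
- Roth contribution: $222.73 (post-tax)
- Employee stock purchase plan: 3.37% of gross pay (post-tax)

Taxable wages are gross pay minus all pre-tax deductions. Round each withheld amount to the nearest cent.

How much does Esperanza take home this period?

$4,824.94

401(k) contribution: $10,604.36 × 0.08 = $848.35
457(b) deferral: $10,604.36 × 0.091 = $965.00
Pre-tax total = $848.35 + $965.00 = $1,813.35
Taxable wages = $10,604.36 − $1,813.35 = $8,791.01
State income tax: $8,791.01 × 0.034 = $298.89
Federal tax withheld: $8,791.01 × 0.256 = $2,250.50
Municipal income tax: $8,791.01 × 0.01 = $87.91
Social Security tax: $10,604.36 × 0.055 = $583.24
Medicare: $10,604.36 × 0.0156 = $165.43
Roth contribution: $222.73
Employee stock purchase plan: $10,604.36 × 0.0337 = $357.37
Total deductions = $848.35 + $965.00 + $298.89 + $2,250.50 + $87.91 + $583.24 + $165.43 + $222.73 + $357.37 = $5,779.42
Net pay = $10,604.36 − $5,779.42 = $4,824.94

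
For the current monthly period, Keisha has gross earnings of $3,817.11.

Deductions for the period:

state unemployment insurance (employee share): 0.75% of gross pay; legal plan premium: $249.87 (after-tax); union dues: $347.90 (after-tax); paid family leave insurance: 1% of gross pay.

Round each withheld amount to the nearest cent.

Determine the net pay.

Paid family leave insurance: $3,817.11 × 0.01 = $38.17
State unemployment insurance (employee share): $3,817.11 × 0.0075 = $28.63
Legal plan premium: $249.87
Union dues: $347.90
Total deductions = $38.17 + $28.63 + $249.87 + $347.90 = $664.57
Net pay = $3,817.11 − $664.57 = $3,152.54

$3,152.54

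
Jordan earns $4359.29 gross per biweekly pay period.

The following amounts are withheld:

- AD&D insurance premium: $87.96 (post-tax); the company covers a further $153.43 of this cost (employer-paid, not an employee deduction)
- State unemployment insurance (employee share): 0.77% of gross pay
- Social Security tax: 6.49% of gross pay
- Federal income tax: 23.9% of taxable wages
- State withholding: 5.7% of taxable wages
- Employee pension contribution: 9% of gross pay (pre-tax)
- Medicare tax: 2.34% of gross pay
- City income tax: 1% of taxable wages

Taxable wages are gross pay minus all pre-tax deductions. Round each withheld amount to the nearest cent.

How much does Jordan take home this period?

Employee pension contribution: $4359.29 × 0.09 = $392.34
Taxable wages = $4359.29 − $392.34 = $3966.95
Federal income tax: $3966.95 × 0.239 = $948.10
City income tax: $3966.95 × 0.01 = $39.67
State withholding: $3966.95 × 0.057 = $226.12
Medicare tax: $4359.29 × 0.0234 = $102.01
Social Security tax: $4359.29 × 0.0649 = $282.92
State unemployment insurance (employee share): $4359.29 × 0.0077 = $33.57
AD&D insurance premium: $87.96
(Employer's $153.43 toward AD&D insurance premium is not withheld from the employee.)
Total deductions = $392.34 + $948.10 + $39.67 + $226.12 + $102.01 + $282.92 + $33.57 + $87.96 = $2112.69
Net pay = $4359.29 − $2112.69 = $2246.60

$2246.60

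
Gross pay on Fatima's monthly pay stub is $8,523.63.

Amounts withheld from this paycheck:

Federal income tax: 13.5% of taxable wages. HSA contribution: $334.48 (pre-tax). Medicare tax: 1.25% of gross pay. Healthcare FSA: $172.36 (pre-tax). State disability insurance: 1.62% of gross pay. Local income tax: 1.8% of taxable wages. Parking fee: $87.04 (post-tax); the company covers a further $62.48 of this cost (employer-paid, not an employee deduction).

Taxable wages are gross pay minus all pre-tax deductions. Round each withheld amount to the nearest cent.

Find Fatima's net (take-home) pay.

$6,458.55

Healthcare FSA: $172.36
HSA contribution: $334.48
Pre-tax total = $172.36 + $334.48 = $506.84
Taxable wages = $8,523.63 − $506.84 = $8,016.79
Federal income tax: $8,016.79 × 0.135 = $1,082.27
Local income tax: $8,016.79 × 0.018 = $144.30
State disability insurance: $8,523.63 × 0.0162 = $138.08
Medicare tax: $8,523.63 × 0.0125 = $106.55
Parking fee: $87.04
(Employer's $62.48 toward parking fee is not withheld from the employee.)
Total deductions = $172.36 + $334.48 + $1,082.27 + $144.30 + $138.08 + $106.55 + $87.04 = $2,065.08
Net pay = $8,523.63 − $2,065.08 = $6,458.55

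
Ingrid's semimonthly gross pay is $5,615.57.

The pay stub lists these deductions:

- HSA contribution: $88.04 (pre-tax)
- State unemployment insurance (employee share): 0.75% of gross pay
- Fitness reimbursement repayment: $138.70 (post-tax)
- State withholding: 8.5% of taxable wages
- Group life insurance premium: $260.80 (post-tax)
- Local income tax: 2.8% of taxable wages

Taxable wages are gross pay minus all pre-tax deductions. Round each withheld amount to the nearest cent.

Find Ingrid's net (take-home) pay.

HSA contribution: $88.04
Taxable wages = $5,615.57 − $88.04 = $5,527.53
Local income tax: $5,527.53 × 0.028 = $154.77
State withholding: $5,527.53 × 0.085 = $469.84
State unemployment insurance (employee share): $5,615.57 × 0.0075 = $42.12
Fitness reimbursement repayment: $138.70
Group life insurance premium: $260.80
Total deductions = $88.04 + $154.77 + $469.84 + $42.12 + $138.70 + $260.80 = $1,154.27
Net pay = $5,615.57 − $1,154.27 = $4,461.30

$4,461.30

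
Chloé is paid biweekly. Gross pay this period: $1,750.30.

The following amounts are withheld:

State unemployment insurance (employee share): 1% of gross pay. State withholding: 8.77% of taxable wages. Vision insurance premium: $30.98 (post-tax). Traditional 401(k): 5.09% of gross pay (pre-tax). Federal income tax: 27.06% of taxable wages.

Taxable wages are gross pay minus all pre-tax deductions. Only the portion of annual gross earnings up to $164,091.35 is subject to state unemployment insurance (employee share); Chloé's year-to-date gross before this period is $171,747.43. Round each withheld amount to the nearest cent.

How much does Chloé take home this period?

Traditional 401(k): $1,750.30 × 0.0509 = $89.09
Taxable wages = $1,750.30 − $89.09 = $1,661.21
Federal income tax: $1,661.21 × 0.2706 = $449.52
State withholding: $1,661.21 × 0.0877 = $145.69
State unemployment insurance (employee share): annual cap $164,091.35 already reached (YTD $171,747.43), so $0.00
Vision insurance premium: $30.98
Total deductions = $89.09 + $449.52 + $145.69 + $0.00 + $30.98 = $715.28
Net pay = $1,750.30 − $715.28 = $1,035.02

$1,035.02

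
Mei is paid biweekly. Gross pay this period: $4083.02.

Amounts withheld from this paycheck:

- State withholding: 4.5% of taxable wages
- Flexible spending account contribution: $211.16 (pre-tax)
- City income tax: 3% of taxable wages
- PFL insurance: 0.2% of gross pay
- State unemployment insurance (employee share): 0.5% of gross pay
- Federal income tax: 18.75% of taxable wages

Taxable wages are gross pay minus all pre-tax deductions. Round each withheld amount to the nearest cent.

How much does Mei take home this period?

Flexible spending account contribution: $211.16
Taxable wages = $4083.02 − $211.16 = $3871.86
City income tax: $3871.86 × 0.03 = $116.16
Federal income tax: $3871.86 × 0.1875 = $725.97
State withholding: $3871.86 × 0.045 = $174.23
State unemployment insurance (employee share): $4083.02 × 0.005 = $20.42
PFL insurance: $4083.02 × 0.002 = $8.17
Total deductions = $211.16 + $116.16 + $725.97 + $174.23 + $20.42 + $8.17 = $1256.11
Net pay = $4083.02 − $1256.11 = $2826.91

$2826.91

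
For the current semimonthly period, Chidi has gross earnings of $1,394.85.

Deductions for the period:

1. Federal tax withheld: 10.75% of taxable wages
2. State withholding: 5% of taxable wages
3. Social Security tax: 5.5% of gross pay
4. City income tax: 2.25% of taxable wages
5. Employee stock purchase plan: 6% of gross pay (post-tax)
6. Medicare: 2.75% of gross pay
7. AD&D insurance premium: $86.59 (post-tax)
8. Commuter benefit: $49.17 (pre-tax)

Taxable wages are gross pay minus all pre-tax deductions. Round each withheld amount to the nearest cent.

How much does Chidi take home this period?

Commuter benefit: $49.17
Taxable wages = $1,394.85 − $49.17 = $1,345.68
City income tax: $1,345.68 × 0.0225 = $30.28
Federal tax withheld: $1,345.68 × 0.1075 = $144.66
State withholding: $1,345.68 × 0.05 = $67.28
Medicare: $1,394.85 × 0.0275 = $38.36
Social Security tax: $1,394.85 × 0.055 = $76.72
Employee stock purchase plan: $1,394.85 × 0.06 = $83.69
AD&D insurance premium: $86.59
Total deductions = $49.17 + $30.28 + $144.66 + $67.28 + $38.36 + $76.72 + $83.69 + $86.59 = $576.75
Net pay = $1,394.85 − $576.75 = $818.10

$818.10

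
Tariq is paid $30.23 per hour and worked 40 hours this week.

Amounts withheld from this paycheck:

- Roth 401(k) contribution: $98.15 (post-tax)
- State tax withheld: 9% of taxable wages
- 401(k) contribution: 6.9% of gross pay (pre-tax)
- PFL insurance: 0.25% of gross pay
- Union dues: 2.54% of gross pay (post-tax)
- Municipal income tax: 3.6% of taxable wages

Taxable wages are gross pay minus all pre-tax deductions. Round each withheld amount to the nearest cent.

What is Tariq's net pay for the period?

$852.04

Gross pay: 40 × $30.23 = $1,209.20
401(k) contribution: $1,209.20 × 0.069 = $83.43
Taxable wages = $1,209.20 − $83.43 = $1,125.77
State tax withheld: $1,125.77 × 0.09 = $101.32
Municipal income tax: $1,125.77 × 0.036 = $40.53
PFL insurance: $1,209.20 × 0.0025 = $3.02
Union dues: $1,209.20 × 0.0254 = $30.71
Roth 401(k) contribution: $98.15
Total deductions = $83.43 + $101.32 + $40.53 + $3.02 + $30.71 + $98.15 = $357.16
Net pay = $1,209.20 − $357.16 = $852.04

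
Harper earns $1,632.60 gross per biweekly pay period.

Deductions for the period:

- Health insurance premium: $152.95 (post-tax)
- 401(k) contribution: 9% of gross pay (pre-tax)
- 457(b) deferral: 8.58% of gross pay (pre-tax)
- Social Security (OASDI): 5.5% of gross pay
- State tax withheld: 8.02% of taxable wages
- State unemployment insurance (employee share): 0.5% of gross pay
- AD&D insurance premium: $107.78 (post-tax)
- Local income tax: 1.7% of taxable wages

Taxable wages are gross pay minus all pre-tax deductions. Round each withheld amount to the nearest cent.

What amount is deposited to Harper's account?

$856.11

401(k) contribution: $1,632.60 × 0.09 = $146.93
457(b) deferral: $1,632.60 × 0.0858 = $140.08
Pre-tax total = $146.93 + $140.08 = $287.01
Taxable wages = $1,632.60 − $287.01 = $1,345.59
State tax withheld: $1,345.59 × 0.0802 = $107.92
Local income tax: $1,345.59 × 0.017 = $22.88
State unemployment insurance (employee share): $1,632.60 × 0.005 = $8.16
Social Security (OASDI): $1,632.60 × 0.055 = $89.79
AD&D insurance premium: $107.78
Health insurance premium: $152.95
Total deductions = $146.93 + $140.08 + $107.92 + $22.88 + $8.16 + $89.79 + $107.78 + $152.95 = $776.49
Net pay = $1,632.60 − $776.49 = $856.11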